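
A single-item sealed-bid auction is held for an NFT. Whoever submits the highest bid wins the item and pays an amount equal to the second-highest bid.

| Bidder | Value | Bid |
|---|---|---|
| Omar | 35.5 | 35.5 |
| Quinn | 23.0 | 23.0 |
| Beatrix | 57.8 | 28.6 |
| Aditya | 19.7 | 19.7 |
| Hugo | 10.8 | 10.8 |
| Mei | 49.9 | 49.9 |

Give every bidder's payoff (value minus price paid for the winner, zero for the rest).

Ordered from highest: Mei 49.9; Omar 35.5; Beatrix 28.6; Quinn 23.0; Aditya 19.7; Hugo 10.8.
Mei has the top bid and wins; the price is the second-highest bid, 35.5.
Mei's payoff = 49.9 − 35.5 = 14.4. All other bidders lose, so their payoff is 0.

Payoffs: Omar 0.0, Quinn 0.0, Beatrix 0.0, Aditya 0.0, Hugo 0.0, Mei 14.4.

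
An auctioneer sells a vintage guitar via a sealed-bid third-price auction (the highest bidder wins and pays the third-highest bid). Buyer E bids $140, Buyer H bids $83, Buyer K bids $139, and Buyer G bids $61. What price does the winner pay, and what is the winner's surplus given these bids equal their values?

Sorted high to low: Buyer E $140 > Buyer K $139 > Buyer H $83 > Buyer G $61.
Buyer E is the highest bidder, so Buyer E wins.
Under the third-price rule, the price is the third-highest bid: $83.
Surplus = $140 − $83 = $57.

The winner pays $83 for a surplus of $57.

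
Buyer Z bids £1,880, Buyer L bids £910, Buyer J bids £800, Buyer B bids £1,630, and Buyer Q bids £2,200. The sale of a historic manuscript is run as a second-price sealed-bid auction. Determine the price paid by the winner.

£1,880

Ordered from highest: Buyer Q £2,200, then Buyer Z £1,880, then Buyer B £1,630, then Buyer L £910, then Buyer J £800.
Buyer Q has the highest bid, so Buyer Q wins.
The second-highest bid is £1,880, so that is what Buyer Q pays.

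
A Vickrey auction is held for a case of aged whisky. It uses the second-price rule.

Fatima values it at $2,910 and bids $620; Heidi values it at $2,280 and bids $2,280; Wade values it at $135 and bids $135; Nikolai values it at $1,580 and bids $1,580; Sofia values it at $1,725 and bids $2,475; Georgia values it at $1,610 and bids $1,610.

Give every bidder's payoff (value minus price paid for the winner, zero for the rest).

Fatima $0, Heidi $0, Wade $0, Nikolai $0, Sofia -$555, Georgia $0.

Sorted high to low: Sofia $2,475; Heidi $2,280; Georgia $1,610; Nikolai $1,580; Fatima $620; Wade $135.
Sofia has the top bid and wins; the price is the second-highest bid, $2,280.
Sofia's payoff = $1,725 − $2,280 = -$555. All other bidders lose, so their payoff is 0.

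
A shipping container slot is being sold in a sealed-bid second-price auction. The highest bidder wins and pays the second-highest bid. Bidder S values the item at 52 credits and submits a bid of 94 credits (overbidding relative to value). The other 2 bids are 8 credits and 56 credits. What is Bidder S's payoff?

Highest competing bid: 56 credits.
Bidder S's bid 94 credits is the highest overall, so Bidder S wins and pays the second-highest bid, 56 credits.
Payoff = value − price = 52 credits − 56 credits = -4 credits.
Overbidding won the item at a price above value — truthful bidding would have avoided this loss.

-4 credits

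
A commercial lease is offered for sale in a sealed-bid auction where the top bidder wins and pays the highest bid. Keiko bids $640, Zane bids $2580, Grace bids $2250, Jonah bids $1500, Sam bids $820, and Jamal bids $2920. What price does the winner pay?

Sorted high to low: Jamal $2920 > Zane $2580 > Grace $2250 > Jonah $1500 > Sam $820 > Keiko $640.
Jamal is the highest bidder, so Jamal wins.
Under the first-price rule, the price is the highest bid: $2920.

$2920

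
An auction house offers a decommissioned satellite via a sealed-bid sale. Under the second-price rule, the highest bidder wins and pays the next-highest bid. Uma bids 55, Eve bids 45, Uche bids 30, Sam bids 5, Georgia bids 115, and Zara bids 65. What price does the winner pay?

Ranking the bids: Georgia 115, then Zara 65, then Uma 55, then Eve 45, then Uche 30, then Sam 5.
Georgia has the highest bid, so Georgia wins.
The second-highest bid is 65, so that is what Georgia pays.

The winner pays 65.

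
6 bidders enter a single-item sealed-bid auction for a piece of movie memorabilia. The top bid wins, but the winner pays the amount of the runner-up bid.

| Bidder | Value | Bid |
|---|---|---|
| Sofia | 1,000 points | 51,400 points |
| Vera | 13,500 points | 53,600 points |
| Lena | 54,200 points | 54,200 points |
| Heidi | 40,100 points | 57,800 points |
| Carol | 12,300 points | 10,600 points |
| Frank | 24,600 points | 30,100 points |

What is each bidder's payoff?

Sofia 0 points, Vera 0 points, Lena 0 points, Heidi -14,100 points, Carol 0 points, Frank 0 points.

Ranking the bids: Heidi 57,800 points > Lena 54,200 points > Vera 53,600 points > Sofia 51,400 points > Frank 30,100 points > Carol 10,600 points.
Heidi has the top bid and wins; the price is the second-highest bid, 54,200 points.
Heidi's payoff = 40,100 points − 54,200 points = -14,100 points. All other bidders lose, so their payoff is 0.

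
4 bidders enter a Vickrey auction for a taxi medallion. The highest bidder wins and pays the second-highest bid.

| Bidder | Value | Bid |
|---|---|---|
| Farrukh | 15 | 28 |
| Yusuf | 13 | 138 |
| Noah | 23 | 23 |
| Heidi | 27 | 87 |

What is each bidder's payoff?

Sorted high to low: Yusuf 138, then Heidi 87, then Farrukh 28, then Noah 23.
Yusuf has the top bid and wins; the price is the second-highest bid, 87.
Yusuf's payoff = 13 − 87 = -74. All other bidders lose, so their payoff is 0.

Payoffs: Farrukh 0, Yusuf -74, Noah 0, Heidi 0.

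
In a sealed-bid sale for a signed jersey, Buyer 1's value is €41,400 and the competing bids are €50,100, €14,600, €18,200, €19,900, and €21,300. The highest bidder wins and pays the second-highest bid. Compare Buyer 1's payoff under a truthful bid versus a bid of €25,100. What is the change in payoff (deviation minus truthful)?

The highest competing bid is €50,100.
Bidding truthfully at €41,400: the top bid is €50,100 (a rival), so Buyer 1 loses. Payoff = €0.
Bidding €25,100: the top bid is €50,100 (a rival), so Buyer 1 loses. Payoff = €0.
Change = €0 − €0 = €0.
The bid only affects whether you win, not the price — here both bids land on the same side of the top rival bid, so the deviation is payoff-neutral.

Payoff change: €0.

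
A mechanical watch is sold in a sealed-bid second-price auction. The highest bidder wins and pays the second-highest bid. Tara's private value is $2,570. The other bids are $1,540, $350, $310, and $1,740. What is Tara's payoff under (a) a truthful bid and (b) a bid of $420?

(a) $830  (b) $0

The highest competing bid is $1,740.
Bidding truthfully at $2,570: Tara has the top bid, wins, and pays the second-highest bid $1,740. Payoff = $2,570 − $1,740 = $830.
Bidding $420: the top bid is $1,740 (a rival), so Tara loses. Payoff = $0.
This is the dominant-strategy logic: truthful bidding weakly beats any alternative.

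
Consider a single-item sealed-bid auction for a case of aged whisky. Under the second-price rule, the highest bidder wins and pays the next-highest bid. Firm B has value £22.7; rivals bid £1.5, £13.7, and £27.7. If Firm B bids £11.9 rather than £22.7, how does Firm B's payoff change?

The highest competing bid is £27.7.
Bidding truthfully at £22.7: the top bid is £27.7 (a rival), so Firm B loses. Payoff = £0.0.
Bidding £11.9: the top bid is £27.7 (a rival), so Firm B loses. Payoff = £0.0.
Change = £0.0 − £0.0 = £0.0.

Payoff change: £0.0.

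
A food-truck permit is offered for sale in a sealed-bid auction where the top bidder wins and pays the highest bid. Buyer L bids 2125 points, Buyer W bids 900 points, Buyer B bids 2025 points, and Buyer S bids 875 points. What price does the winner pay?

Bids in descending order: Buyer L 2125 points, then Buyer B 2025 points, then Buyer W 900 points, then Buyer S 875 points.
Buyer L is the highest bidder, so Buyer L wins.
Under the first-price rule, the price is the highest bid: 2125 points.

The winner pays 2125 points.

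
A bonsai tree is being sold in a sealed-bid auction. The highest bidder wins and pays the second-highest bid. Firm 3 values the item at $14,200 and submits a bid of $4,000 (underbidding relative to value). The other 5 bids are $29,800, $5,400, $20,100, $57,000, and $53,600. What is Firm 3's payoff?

The bidder's payoff: $0.

Highest competing bid: $57,000.
Firm 3's bid $4,000 is not the highest, so Firm 3 loses, pays nothing, and earns zero payoff.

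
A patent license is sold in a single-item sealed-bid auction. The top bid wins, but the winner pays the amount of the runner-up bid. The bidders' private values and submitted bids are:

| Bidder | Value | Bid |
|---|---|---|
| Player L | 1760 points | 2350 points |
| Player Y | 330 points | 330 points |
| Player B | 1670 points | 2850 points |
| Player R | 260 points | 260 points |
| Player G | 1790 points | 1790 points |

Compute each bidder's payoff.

Ordered from highest: Player B 2850 points, then Player L 2350 points, then Player G 1790 points, then Player Y 330 points, then Player R 260 points.
Player B has the top bid and wins; the price is the second-highest bid, 2350 points.
Player B's payoff = 1670 points − 2350 points = -680 points. All other bidders lose, so their payoff is 0.

Payoffs: Player L 0 points, Player Y 0 points, Player B -680 points, Player R 0 points, Player G 0 points.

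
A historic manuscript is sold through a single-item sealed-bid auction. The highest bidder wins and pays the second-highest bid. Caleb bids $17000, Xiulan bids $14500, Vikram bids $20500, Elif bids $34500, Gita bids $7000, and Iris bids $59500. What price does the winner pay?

Bids in descending order: Iris $59500, then Elif $34500, then Vikram $20500, then Caleb $17000, then Xiulan $14500, then Gita $7000.
Iris has the highest bid, so Iris wins.
The second-highest bid is $34500, so that is what Iris pays.

The winner pays $34500.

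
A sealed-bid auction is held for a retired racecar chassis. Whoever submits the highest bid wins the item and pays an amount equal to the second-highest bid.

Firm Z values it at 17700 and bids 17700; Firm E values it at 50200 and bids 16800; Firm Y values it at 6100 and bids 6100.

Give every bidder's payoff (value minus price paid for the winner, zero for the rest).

Ranking the bids: Firm Z 17700, then Firm E 16800, then Firm Y 6100.
Firm Z has the top bid and wins; the price is the second-highest bid, 16800.
Firm Z's payoff = 17700 − 16800 = 900. All other bidders lose, so their payoff is 0.

Firm Z 900, Firm E 0, Firm Y 0.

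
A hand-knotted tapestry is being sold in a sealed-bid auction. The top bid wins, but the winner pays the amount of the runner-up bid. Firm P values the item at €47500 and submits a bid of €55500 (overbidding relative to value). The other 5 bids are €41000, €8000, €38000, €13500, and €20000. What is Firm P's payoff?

Payoff = €6500.

Highest competing bid: €41000.
Firm P's bid €55500 is the highest overall, so Firm P wins and pays the second-highest bid, €41000.
Payoff = value − price = €47500 − €41000 = €6500.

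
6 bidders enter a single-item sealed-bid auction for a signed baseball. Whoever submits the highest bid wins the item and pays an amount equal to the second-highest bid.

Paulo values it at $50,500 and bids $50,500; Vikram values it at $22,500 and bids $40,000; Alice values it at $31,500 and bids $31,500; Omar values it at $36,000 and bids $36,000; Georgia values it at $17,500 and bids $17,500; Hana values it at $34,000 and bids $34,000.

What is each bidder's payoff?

Payoffs: Paulo $10,500, Vikram $0, Alice $0, Omar $0, Georgia $0, Hana $0.

Sorted high to low: Paulo $50,500, then Vikram $40,000, then Omar $36,000, then Hana $34,000, then Alice $31,500, then Georgia $17,500.
Paulo has the top bid and wins; the price is the second-highest bid, $40,000.
Paulo's payoff = $50,500 − $40,000 = $10,500. All other bidders lose, so their payoff is 0.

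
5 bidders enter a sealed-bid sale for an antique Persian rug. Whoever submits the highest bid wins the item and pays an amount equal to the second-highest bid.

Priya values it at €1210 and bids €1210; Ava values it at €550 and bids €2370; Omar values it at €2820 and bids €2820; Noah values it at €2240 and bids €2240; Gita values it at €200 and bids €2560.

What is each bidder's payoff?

Ordered from highest: Omar €2820; Gita €2560; Ava €2370; Noah €2240; Priya €1210.
Omar has the top bid and wins; the price is the second-highest bid, €2560.
Omar's payoff = €2820 − €2560 = €260. All other bidders lose, so their payoff is 0.

Priya €0, Ava €0, Omar €260, Noah €0, Gita €0.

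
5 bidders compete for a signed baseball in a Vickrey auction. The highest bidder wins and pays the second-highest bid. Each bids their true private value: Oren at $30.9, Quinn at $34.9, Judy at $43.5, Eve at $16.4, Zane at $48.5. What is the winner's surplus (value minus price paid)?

$5.0

Bids in descending order: Zane $48.5 > Judy $43.5 > Quinn $34.9 > Oren $30.9 > Eve $16.4.
Zane wins with the top bid and pays the second-highest, $43.5.
Surplus = $48.5 − $43.5 = $5.0.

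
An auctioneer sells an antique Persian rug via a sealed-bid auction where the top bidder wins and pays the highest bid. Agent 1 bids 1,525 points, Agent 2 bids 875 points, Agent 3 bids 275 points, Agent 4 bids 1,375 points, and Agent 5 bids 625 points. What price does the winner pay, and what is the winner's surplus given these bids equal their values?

Bids in descending order: Agent 1 1,525 points; Agent 4 1,375 points; Agent 2 875 points; Agent 5 625 points; Agent 3 275 points.
Agent 1 is the highest bidder, so Agent 1 wins.
Under the first-price rule, the price is the highest bid: 1,525 points.
Surplus = 1,525 points − 1,525 points = 0 points.

Price 1,525 points; surplus 0 points.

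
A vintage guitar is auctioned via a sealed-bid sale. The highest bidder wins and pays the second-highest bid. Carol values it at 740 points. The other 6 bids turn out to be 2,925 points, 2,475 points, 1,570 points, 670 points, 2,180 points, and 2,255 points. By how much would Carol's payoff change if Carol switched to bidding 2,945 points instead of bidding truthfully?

The highest competing bid is 2,925 points.
Bidding truthfully at 740 points: the top bid is 2,925 points (a rival), so Carol loses. Payoff = 0 points.
Bidding 2,945 points: Carol has the top bid, wins, and pays the second-highest bid 2,925 points. Payoff = 740 points − 2,925 points = -2,185 points.
Change = -2,185 points − 0 points = -2,185 points.

Change in payoff: -2,185 points.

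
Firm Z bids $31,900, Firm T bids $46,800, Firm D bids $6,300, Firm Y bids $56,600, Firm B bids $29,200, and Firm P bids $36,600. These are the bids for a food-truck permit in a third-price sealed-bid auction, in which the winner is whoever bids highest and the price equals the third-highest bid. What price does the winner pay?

Ranking the bids: Firm Y $56,600 > Firm T $46,800 > Firm P $36,600 > Firm Z $31,900 > Firm B $29,200 > Firm D $6,300.
Firm Y is the highest bidder, so Firm Y wins.
Under the third-price rule, the price is the third-highest bid: $36,600.

$36,600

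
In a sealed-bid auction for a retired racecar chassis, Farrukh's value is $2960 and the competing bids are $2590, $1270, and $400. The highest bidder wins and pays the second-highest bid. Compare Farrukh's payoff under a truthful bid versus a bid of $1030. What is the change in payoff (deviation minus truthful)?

The highest competing bid is $2590.
Bidding truthfully at $2960: Farrukh has the top bid, wins, and pays the second-highest bid $2590. Payoff = $2960 − $2590 = $370.
Bidding $1030: the top bid is $2590 (a rival), so Farrukh loses. Payoff = $0.
Change = $0 − $370 = -$370.
Deviating from a truthful bid can only lose payoff in a second-price auction — never gain.

-$370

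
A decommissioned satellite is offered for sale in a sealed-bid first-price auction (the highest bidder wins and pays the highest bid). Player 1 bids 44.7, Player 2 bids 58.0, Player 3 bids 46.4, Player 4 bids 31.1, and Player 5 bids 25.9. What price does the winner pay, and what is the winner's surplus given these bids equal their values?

Price 58.0; surplus 0.0.

Sorted high to low: Player 2 58.0; Player 3 46.4; Player 1 44.7; Player 4 31.1; Player 5 25.9.
Player 2 is the highest bidder, so Player 2 wins.
Under the first-price rule, the price is the highest bid: 58.0.
Surplus = 58.0 − 58.0 = 0.0.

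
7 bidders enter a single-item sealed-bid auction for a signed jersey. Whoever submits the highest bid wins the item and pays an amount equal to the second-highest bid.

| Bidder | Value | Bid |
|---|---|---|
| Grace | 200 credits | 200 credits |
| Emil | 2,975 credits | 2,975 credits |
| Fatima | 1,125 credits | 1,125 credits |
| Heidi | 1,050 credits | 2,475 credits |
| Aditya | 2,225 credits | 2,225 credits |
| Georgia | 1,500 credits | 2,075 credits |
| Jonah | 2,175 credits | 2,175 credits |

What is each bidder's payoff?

Ranking the bids: Emil 2,975 credits; Heidi 2,475 credits; Aditya 2,225 credits; Jonah 2,175 credits; Georgia 2,075 credits; Fatima 1,125 credits; Grace 200 credits.
Emil has the top bid and wins; the price is the second-highest bid, 2,475 credits.
Emil's payoff = 2,975 credits − 2,475 credits = 500 credits. All other bidders lose, so their payoff is 0.

Grace 0 credits, Emil 500 credits, Fatima 0 credits, Heidi 0 credits, Aditya 0 credits, Georgia 0 credits, Jonah 0 credits.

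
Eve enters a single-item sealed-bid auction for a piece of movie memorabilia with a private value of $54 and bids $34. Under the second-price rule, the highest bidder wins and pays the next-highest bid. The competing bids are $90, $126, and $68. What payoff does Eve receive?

Highest competing bid: $126.
Eve's bid $34 is not the highest, so Eve loses, pays nothing, and earns zero payoff.

Eve's payoff: $0.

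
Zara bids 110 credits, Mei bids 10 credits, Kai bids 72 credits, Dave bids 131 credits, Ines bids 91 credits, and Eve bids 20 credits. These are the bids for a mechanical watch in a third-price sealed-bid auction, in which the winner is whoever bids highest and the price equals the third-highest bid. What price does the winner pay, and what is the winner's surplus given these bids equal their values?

Price 91 credits; surplus 40 credits.

Ranking the bids: Dave 131 credits, then Zara 110 credits, then Ines 91 credits, then Kai 72 credits, then Eve 20 credits, then Mei 10 credits.
Dave is the highest bidder, so Dave wins.
Under the third-price rule, the price is the third-highest bid: 91 credits.
Surplus = 131 credits − 91 credits = 40 credits.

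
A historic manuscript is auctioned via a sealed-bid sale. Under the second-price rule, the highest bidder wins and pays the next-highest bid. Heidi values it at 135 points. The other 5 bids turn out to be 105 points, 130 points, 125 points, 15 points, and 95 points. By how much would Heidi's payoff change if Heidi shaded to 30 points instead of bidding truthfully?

Payoff change: -5 points.

The highest competing bid is 130 points.
Bidding truthfully at 135 points: Heidi has the top bid, wins, and pays the second-highest bid 130 points. Payoff = 135 points − 130 points = 5 points.
Bidding 30 points: the top bid is 130 points (a rival), so Heidi loses. Payoff = 0 points.
Change = 0 points − 5 points = -5 points.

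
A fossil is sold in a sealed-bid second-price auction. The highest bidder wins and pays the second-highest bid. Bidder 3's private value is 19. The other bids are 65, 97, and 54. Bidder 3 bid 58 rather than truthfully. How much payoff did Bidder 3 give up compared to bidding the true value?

The highest competing bid is 97.
Bidding truthfully at 19: the top bid is 97 (a rival), so Bidder 3 loses. Payoff = 0.
Bidding 58: the top bid is 97 (a rival), so Bidder 3 loses. Payoff = 0.
Regret = truthful payoff − actual payoff = 0 − 0 = 0.

Payoff forgone: 0.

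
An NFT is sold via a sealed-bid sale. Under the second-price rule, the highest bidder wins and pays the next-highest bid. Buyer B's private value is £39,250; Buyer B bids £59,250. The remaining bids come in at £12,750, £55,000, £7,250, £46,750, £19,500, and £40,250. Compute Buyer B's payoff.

Buyer B's payoff: -£15,750.

Highest competing bid: £55,000.
Buyer B's bid £59,250 is the highest overall, so Buyer B wins and pays the second-highest bid, £55,000.
Payoff = value − price = £39,250 − £55,000 = -£15,750.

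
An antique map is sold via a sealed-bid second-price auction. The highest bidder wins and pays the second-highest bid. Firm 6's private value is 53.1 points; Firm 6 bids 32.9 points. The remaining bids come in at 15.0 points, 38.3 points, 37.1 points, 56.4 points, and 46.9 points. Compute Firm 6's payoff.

Highest competing bid: 56.4 points.
Firm 6's bid 32.9 points is not the highest, so Firm 6 loses, pays nothing, and earns zero payoff.

Payoff = 0.0 points.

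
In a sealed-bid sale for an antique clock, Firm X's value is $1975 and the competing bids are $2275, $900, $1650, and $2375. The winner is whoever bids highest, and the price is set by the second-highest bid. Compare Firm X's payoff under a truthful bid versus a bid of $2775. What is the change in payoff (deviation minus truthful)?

The highest competing bid is $2375.
Bidding truthfully at $1975: the top bid is $2375 (a rival), so Firm X loses. Payoff = $0.
Bidding $2775: Firm X has the top bid, wins, and pays the second-highest bid $2375. Payoff = $1975 − $2375 = -$400.
Change = -$400 − $0 = -$400.
This is the dominant-strategy logic: truthful bidding weakly beats any alternative.

Payoff change: -$400.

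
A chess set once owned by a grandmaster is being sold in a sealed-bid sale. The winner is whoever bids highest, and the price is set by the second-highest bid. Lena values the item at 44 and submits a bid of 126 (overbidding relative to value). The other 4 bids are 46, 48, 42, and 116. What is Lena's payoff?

Highest competing bid: 116.
Lena's bid 126 is the highest overall, so Lena wins and pays the second-highest bid, 116.
Payoff = value − price = 44 − 116 = -72.
Overbidding won the item at a price above value — truthful bidding would have avoided this loss.

Payoff = -72.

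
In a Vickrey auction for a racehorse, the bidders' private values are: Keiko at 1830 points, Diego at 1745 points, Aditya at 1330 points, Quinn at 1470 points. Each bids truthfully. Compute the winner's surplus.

Surplus = 85 points.

Ranking the bids: Keiko 1830 points > Diego 1745 points > Quinn 1470 points > Aditya 1330 points.
Keiko wins with the top bid and pays the second-highest, 1745 points.
Surplus = 1830 points − 1745 points = 85 points.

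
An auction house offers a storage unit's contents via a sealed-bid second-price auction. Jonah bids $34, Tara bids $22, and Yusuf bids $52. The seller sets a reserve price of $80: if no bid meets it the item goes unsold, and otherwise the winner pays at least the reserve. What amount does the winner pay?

Ordered from highest: Yusuf $52, then Jonah $34, then Tara $22.
The top bid $52 is below the reserve $80, so the item goes unsold and nothing is paid.

unsold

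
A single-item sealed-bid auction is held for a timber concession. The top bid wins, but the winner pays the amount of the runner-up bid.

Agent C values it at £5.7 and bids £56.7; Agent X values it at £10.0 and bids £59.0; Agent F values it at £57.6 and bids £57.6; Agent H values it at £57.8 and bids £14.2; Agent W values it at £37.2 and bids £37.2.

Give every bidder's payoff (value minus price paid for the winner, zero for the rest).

Agent C £0.0, Agent X -£47.6, Agent F £0.0, Agent H £0.0, Agent W £0.0.

Bids in descending order: Agent X £59.0 > Agent F £57.6 > Agent C £56.7 > Agent W £37.2 > Agent H £14.2.
Agent X has the top bid and wins; the price is the second-highest bid, £57.6.
Agent X's payoff = £10.0 − £57.6 = -£47.6. All other bidders lose, so their payoff is 0.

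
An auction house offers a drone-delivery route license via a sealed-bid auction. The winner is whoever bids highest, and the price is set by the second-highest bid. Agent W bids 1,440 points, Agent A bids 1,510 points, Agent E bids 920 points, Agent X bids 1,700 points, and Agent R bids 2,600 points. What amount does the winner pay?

Ordered from highest: Agent R 2,600 points > Agent X 1,700 points > Agent A 1,510 points > Agent W 1,440 points > Agent E 920 points.
Agent R has the highest bid, so Agent R wins.
The second-highest bid is 1,700 points, so that is what Agent R pays.

Price paid: 1,700 points.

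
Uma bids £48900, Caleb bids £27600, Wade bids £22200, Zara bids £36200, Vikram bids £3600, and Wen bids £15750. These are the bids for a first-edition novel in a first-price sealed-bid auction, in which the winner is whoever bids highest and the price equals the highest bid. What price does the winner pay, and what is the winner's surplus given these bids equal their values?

Ordered from highest: Uma £48900; Zara £36200; Caleb £27600; Wade £22200; Wen £15750; Vikram £3600.
Uma is the highest bidder, so Uma wins.
Under the first-price rule, the price is the highest bid: £48900.
Surplus = £48900 − £48900 = £0.

Price £48900; surplus £0.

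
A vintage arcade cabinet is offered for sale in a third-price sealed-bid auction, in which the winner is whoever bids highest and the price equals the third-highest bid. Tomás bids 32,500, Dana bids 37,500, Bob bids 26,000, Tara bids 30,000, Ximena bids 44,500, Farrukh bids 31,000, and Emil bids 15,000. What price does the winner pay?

32,500

Ordered from highest: Ximena 44,500 > Dana 37,500 > Tomás 32,500 > Farrukh 31,000 > Tara 30,000 > Bob 26,000 > Emil 15,000.
Ximena is the highest bidder, so Ximena wins.
Under the third-price rule, the price is the third-highest bid: 32,500.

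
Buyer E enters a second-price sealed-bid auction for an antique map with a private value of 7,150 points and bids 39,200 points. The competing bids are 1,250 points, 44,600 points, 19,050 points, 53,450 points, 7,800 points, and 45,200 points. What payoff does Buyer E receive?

Buyer E's payoff: 0 points.

Highest competing bid: 53,450 points.
Buyer E's bid 39,200 points is not the highest, so Buyer E loses, pays nothing, and earns zero payoff.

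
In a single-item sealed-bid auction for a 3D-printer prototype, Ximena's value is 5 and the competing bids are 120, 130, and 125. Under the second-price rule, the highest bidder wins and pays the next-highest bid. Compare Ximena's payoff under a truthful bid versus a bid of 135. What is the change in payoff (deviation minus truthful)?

The highest competing bid is 130.
Bidding truthfully at 5: the top bid is 130 (a rival), so Ximena loses. Payoff = 0.
Bidding 135: Ximena has the top bid, wins, and pays the second-highest bid 130. Payoff = 5 − 130 = -125.
Change = -125 − 0 = -125.
This is the dominant-strategy logic: truthful bidding weakly beats any alternative.

Payoff change: -125.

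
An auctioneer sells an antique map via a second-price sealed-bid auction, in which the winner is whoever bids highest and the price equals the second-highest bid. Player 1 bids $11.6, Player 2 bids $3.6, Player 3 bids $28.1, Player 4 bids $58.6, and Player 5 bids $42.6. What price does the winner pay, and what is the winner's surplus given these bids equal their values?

Sorted high to low: Player 4 $58.6 > Player 5 $42.6 > Player 3 $28.1 > Player 1 $11.6 > Player 2 $3.6.
Player 4 is the highest bidder, so Player 4 wins.
Under the second-price rule, the price is the second-highest bid: $42.6.
Surplus = $58.6 − $42.6 = $16.0.

Price $42.6; surplus $16.0.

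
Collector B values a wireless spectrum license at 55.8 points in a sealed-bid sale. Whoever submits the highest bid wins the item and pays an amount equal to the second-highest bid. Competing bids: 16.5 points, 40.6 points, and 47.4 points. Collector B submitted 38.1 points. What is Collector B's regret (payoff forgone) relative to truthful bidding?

Regret: 8.4 points.

The highest competing bid is 47.4 points.
Bidding truthfully at 55.8 points: Collector B has the top bid, wins, and pays the second-highest bid 47.4 points. Payoff = 55.8 points − 47.4 points = 8.4 points.
Bidding 38.1 points: the top bid is 47.4 points (a rival), so Collector B loses. Payoff = 0.0 points.
Regret = truthful payoff − actual payoff = 8.4 points − 0.0 points = 8.4 points.
Deviating from a truthful bid can only lose payoff in a second-price auction — never gain.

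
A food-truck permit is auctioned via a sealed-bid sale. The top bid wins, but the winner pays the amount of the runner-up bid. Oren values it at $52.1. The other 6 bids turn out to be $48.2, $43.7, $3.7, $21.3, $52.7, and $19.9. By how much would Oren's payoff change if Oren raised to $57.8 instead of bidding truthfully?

-$0.6

The highest competing bid is $52.7.
Bidding truthfully at $52.1: the top bid is $52.7 (a rival), so Oren loses. Payoff = $0.0.
Bidding $57.8: Oren has the top bid, wins, and pays the second-highest bid $52.7. Payoff = $52.1 − $52.7 = -$0.6.
Change = -$0.6 − $0.0 = -$0.6.
This is the dominant-strategy logic: truthful bidding weakly beats any alternative.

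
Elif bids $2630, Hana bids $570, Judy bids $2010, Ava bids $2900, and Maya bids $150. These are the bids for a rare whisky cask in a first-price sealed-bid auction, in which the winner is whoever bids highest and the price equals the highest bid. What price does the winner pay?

Ordered from highest: Ava $2900; Elif $2630; Judy $2010; Hana $570; Maya $150.
Ava is the highest bidder, so Ava wins.
Under the first-price rule, the price is the highest bid: $2900.

Price paid: $2900.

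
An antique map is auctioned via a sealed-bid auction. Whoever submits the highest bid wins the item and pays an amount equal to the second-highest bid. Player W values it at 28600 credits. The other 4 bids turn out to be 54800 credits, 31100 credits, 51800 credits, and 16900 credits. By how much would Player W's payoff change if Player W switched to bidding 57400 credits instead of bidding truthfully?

Change in payoff: -26200 credits.

The highest competing bid is 54800 credits.
Bidding truthfully at 28600 credits: the top bid is 54800 credits (a rival), so Player W loses. Payoff = 0 credits.
Bidding 57400 credits: Player W has the top bid, wins, and pays the second-highest bid 54800 credits. Payoff = 28600 credits − 54800 credits = -26200 credits.
Change = -26200 credits − 0 credits = -26200 credits.
Deviating from a truthful bid can only lose payoff in a second-price auction — never gain.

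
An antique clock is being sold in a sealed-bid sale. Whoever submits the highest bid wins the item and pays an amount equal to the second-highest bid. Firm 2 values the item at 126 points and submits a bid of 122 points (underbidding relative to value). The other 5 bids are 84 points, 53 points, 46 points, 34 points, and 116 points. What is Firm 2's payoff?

Payoff = 10 points.

Highest competing bid: 116 points.
Firm 2's bid 122 points is the highest overall, so Firm 2 wins and pays the second-highest bid, 116 points.
Payoff = value − price = 126 points − 116 points = 10 points.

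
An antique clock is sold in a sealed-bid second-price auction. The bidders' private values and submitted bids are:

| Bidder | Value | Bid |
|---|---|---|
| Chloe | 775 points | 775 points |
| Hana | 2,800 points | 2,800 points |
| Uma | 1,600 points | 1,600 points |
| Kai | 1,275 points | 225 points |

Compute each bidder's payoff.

Bids in descending order: Hana 2,800 points; Uma 1,600 points; Chloe 775 points; Kai 225 points.
Hana has the top bid and wins; the price is the second-highest bid, 1,600 points.
Hana's payoff = 2,800 points − 1,600 points = 1,200 points. All other bidders lose, so their payoff is 0.

Payoffs: Chloe 0 points, Hana 1,200 points, Uma 0 points, Kai 0 points.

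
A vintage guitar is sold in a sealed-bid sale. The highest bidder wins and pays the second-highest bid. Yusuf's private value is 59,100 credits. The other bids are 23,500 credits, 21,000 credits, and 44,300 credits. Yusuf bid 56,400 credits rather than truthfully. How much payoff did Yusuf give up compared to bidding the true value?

Regret: 0 credits.

The highest competing bid is 44,300 credits.
Bidding truthfully at 59,100 credits: Yusuf has the top bid, wins, and pays the second-highest bid 44,300 credits. Payoff = 59,100 credits − 44,300 credits = 14,800 credits.
Bidding 56,400 credits: Yusuf has the top bid, wins, and pays the second-highest bid 44,300 credits. Payoff = 59,100 credits − 44,300 credits = 14,800 credits.
Regret = truthful payoff − actual payoff = 14,800 credits − 14,800 credits = 0 credits.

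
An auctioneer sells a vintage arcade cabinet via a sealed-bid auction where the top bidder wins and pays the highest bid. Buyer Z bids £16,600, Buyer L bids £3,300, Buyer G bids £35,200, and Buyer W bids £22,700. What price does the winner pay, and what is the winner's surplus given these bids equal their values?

Ranking the bids: Buyer G £35,200; Buyer W £22,700; Buyer Z £16,600; Buyer L £3,300.
Buyer G is the highest bidder, so Buyer G wins.
Under the first-price rule, the price is the highest bid: £35,200.
Surplus = £35,200 − £35,200 = £0.

The winner pays £35,200 for a surplus of £0.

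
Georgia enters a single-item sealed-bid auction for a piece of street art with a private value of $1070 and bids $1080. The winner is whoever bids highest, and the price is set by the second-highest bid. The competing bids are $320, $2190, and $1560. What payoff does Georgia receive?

Georgia's payoff: $0.

Highest competing bid: $2190.
Georgia's bid $1080 is not the highest, so Georgia loses, pays nothing, and earns zero payoff.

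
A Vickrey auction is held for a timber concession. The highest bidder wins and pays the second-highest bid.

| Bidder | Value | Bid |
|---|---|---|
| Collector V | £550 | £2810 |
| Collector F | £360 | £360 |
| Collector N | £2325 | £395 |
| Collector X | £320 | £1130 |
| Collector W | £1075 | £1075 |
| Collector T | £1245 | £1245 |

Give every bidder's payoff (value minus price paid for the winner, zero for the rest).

Collector V -£695, Collector F £0, Collector N £0, Collector X £0, Collector W £0, Collector T £0.

Sorted high to low: Collector V £2810 > Collector T £1245 > Collector X £1130 > Collector W £1075 > Collector N £395 > Collector F £360.
Collector V has the top bid and wins; the price is the second-highest bid, £1245.
Collector V's payoff = £550 − £1245 = -£695. All other bidders lose, so their payoff is 0.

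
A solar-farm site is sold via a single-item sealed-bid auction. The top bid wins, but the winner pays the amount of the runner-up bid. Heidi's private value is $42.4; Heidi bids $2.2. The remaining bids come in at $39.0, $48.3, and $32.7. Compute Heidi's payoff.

Highest competing bid: $48.3.
Heidi's bid $2.2 is not the highest, so Heidi loses, pays nothing, and earns zero payoff.

Payoff = $0.0.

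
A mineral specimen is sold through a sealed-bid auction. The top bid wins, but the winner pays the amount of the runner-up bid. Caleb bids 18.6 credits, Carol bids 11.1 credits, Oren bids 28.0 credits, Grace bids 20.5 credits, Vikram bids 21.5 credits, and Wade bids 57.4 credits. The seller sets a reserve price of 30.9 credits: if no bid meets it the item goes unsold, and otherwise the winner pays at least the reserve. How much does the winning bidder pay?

Price paid: 30.9 credits.

Ordered from highest: Wade 57.4 credits; Oren 28.0 credits; Vikram 21.5 credits; Grace 20.5 credits; Caleb 18.6 credits; Carol 11.1 credits.
Wade has the highest bid, so Wade wins.
The second-highest bid is 28.0 credits, but the reserve 30.9 credits is higher, so the price is the reserve.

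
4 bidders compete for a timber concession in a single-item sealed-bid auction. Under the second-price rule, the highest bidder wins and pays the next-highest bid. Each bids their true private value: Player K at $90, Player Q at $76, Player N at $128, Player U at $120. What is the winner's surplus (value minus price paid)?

Surplus = $8.

Bids in descending order: Player N $128; Player U $120; Player K $90; Player Q $76.
Player N wins with the top bid and pays the second-highest, $120.
Surplus = $128 − $120 = $8.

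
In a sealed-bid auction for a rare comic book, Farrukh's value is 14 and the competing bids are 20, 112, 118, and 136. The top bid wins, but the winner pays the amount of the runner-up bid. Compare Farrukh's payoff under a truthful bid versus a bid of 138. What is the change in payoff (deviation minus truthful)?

The highest competing bid is 136.
Bidding truthfully at 14: the top bid is 136 (a rival), so Farrukh loses. Payoff = 0.
Bidding 138: Farrukh has the top bid, wins, and pays the second-highest bid 136. Payoff = 14 − 136 = -122.
Change = -122 − 0 = -122.

-122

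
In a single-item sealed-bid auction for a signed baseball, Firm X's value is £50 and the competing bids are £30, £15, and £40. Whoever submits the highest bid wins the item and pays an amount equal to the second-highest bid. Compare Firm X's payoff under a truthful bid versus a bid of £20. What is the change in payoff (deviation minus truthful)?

-£10

The highest competing bid is £40.
Bidding truthfully at £50: Firm X has the top bid, wins, and pays the second-highest bid £40. Payoff = £50 − £40 = £10.
Bidding £20: the top bid is £40 (a rival), so Firm X loses. Payoff = £0.
Change = £0 − £10 = -£10.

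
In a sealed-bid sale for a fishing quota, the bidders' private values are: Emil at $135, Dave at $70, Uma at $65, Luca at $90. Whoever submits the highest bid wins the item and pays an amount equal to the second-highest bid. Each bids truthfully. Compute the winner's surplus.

Sorted high to low: Emil $135 > Luca $90 > Dave $70 > Uma $65.
Emil wins with the top bid and pays the second-highest, $90.
Surplus = $135 − $90 = $45.

Surplus = $45.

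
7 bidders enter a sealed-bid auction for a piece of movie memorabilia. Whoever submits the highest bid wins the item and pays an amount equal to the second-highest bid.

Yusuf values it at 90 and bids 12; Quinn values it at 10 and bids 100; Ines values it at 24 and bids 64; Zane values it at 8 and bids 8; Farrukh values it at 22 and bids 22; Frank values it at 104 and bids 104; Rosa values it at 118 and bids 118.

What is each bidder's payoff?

Ranking the bids: Rosa 118 > Frank 104 > Quinn 100 > Ines 64 > Farrukh 22 > Yusuf 12 > Zane 8.
Rosa has the top bid and wins; the price is the second-highest bid, 104.
Rosa's payoff = 118 − 104 = 14. All other bidders lose, so their payoff is 0.

Yusuf 0, Quinn 0, Ines 0, Zane 0, Farrukh 0, Frank 0, Rosa 14.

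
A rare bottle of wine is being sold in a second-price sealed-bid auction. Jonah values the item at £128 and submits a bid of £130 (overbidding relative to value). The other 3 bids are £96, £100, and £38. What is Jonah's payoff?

£28

Highest competing bid: £100.
Jonah's bid £130 is the highest overall, so Jonah wins and pays the second-highest bid, £100.
Payoff = value − price = £128 − £100 = £28.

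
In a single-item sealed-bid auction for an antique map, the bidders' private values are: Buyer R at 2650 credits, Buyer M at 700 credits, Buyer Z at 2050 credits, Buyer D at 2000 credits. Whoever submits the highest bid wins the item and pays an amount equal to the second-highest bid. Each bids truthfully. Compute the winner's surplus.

Surplus = 600 credits.

Bids in descending order: Buyer R 2650 credits > Buyer Z 2050 credits > Buyer D 2000 credits > Buyer M 700 credits.
Buyer R wins with the top bid and pays the second-highest, 2050 credits.
Surplus = 2650 credits − 2050 credits = 600 credits.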